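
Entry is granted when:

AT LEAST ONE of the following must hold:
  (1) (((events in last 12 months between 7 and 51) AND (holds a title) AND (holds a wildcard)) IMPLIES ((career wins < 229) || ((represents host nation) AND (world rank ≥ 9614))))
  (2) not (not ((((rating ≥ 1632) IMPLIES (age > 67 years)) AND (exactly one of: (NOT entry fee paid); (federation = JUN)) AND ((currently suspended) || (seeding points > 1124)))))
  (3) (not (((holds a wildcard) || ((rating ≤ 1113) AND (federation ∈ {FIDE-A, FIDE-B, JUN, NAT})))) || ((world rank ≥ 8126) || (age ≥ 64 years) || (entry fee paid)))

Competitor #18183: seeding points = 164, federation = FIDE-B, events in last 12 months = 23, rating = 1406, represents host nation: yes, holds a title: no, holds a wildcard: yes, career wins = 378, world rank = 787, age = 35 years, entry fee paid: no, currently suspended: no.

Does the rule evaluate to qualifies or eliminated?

Qualifies

Atomic conditions:
  events in last 12 months between 7 and 51: 23 in [7, 51] is true
  holds a title: no → false
  holds a wildcard: yes → true
  career wins < 229: 378 < 229 is false
  represents host nation: yes → true
  world rank ≥ 9614: 787 ≥ 9614 is false
  rating ≥ 1632: 1406 ≥ 1632 is false
  age > 67 years: 35 > 67 is false
  NOT entry fee paid: no → true
  federation = JUN: FIDE-B == JUN is false
  currently suspended: no → false
  seeding points > 1124: 164 > 1124 is false
  rating ≤ 1113: 1406 ≤ 1113 is false
  federation ∈ {FIDE-A, FIDE-B, JUN, NAT}: FIDE-B is in the set → true
  world rank ≥ 8126: 787 ≥ 8126 is false
  age ≥ 64 years: 35 ≥ 64 is false
  entry fee paid: no → false
Combine:
[1.1] true AND false AND true = false
[1.2.2] true AND false = false
[1.2] false OR false = false
[1] false → false (antecedent false ⇒ implication holds) = true
[2.1.1.1] false → false (antecedent false ⇒ implication holds) = true
[2.1.1.2] exactly-one(true, false) = true
[2.1.1.3] false OR false = false
[2.1.1] true AND true AND false = false
[2.1] NOT false = true
[2] NOT true = false
[3.1.1.2] false AND true = false
[3.1.1] true OR false = true
[3.1] NOT true = false
[3.2] false OR false OR false = false
[3] false OR false = false
[root] true OR false OR false = true
Overall: true → qualifies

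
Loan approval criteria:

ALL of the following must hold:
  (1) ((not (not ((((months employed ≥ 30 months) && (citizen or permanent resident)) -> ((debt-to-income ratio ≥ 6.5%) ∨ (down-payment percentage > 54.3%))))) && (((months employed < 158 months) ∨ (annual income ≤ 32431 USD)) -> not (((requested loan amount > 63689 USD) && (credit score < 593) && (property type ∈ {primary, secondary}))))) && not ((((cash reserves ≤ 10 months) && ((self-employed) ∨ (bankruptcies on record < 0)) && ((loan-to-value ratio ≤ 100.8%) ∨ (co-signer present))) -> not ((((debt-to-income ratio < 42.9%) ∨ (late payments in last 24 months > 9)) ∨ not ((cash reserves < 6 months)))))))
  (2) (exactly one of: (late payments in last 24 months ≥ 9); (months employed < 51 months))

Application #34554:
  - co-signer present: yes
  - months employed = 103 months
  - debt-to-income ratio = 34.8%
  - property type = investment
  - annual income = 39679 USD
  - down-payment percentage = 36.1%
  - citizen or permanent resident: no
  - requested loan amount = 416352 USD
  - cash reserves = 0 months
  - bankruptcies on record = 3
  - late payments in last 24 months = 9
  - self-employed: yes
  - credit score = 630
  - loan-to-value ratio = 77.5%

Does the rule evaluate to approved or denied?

Approved

Atomic conditions:
  months employed ≥ 30 months: 103 ≥ 30 is true
  citizen or permanent resident: no → false
  debt-to-income ratio ≥ 6.5%: 34.8 ≥ 6.5 is true
  down-payment percentage > 54.3%: 36.1 > 54.3 is false
  months employed < 158 months: 103 < 158 is true
  annual income ≤ 32431 USD: 39679 ≤ 32431 is false
  requested loan amount > 63689 USD: 416352 > 63689 is true
  credit score < 593: 630 < 593 is false
  property type ∈ {primary, secondary}: investment is not in the set → false
  cash reserves ≤ 10 months: 0 ≤ 10 is true
  self-employed: yes → true
  bankruptcies on record < 0: 3 < 0 is false
  loan-to-value ratio ≤ 100.8%: 77.5 ≤ 100.8 is true
  co-signer present: yes → true
  debt-to-income ratio < 42.9%: 34.8 < 42.9 is true
  late payments in last 24 months > 9: 9 > 9 is false
  cash reserves < 6 months: 0 < 6 is true
  late payments in last 24 months ≥ 9: 9 ≥ 9 is true
  months employed < 51 months: 103 < 51 is false
Combine:
[1.1.1.1.1.1] true AND false = false
[1.1.1.1.1.2] true OR false = true
[1.1.1.1.1] false → true (antecedent false ⇒ implication holds) = true
[1.1.1.1] NOT true = false
[1.1.1] NOT false = true
[1.1.2.1] true OR false = true
[1.1.2.2.1] true AND false AND false = false
[1.1.2.2] NOT false = true
[1.1.2] true → true = true
[1.1] true AND true = true
[1.2.1.1.2] true OR false = true
[1.2.1.1.3] true OR true = true
[1.2.1.1] true AND true AND true = true
[1.2.1.2.1.1] true OR false = true
[1.2.1.2.1.2] NOT true = false
[1.2.1.2.1] true OR false = true
[1.2.1.2] NOT true = false
[1.2.1] true → false = false
[1.2] NOT false = true
[1] true AND true = true
[2] exactly-one(true, false) = true
[root] true AND true = true
Overall: true → approved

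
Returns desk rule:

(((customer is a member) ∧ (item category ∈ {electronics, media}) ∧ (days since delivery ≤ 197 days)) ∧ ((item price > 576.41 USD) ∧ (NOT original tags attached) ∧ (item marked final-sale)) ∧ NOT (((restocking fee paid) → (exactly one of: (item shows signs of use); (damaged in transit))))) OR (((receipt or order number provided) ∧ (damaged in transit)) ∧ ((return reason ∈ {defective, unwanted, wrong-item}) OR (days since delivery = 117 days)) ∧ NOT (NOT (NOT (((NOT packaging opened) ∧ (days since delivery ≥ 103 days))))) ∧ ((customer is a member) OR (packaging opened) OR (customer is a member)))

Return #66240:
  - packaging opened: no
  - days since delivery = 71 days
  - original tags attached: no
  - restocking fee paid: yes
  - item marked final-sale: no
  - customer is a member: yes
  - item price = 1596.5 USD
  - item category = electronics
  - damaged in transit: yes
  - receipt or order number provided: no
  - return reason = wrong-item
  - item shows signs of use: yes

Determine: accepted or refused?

Atomic conditions:
  customer is a member: yes → true
  item category ∈ {electronics, media}: electronics is in the set → true
  days since delivery ≤ 197 days: 71 ≤ 197 is true
  item price > 576.41 USD: 1596.5 > 576.41 is true
  NOT original tags attached: no → true
  item marked final-sale: no → false
  restocking fee paid: yes → true
  item shows signs of use: yes → true
  damaged in transit: yes → true
  receipt or order number provided: no → false
  return reason ∈ {defective, unwanted, wrong-item}: wrong-item is in the set → true
  days since delivery = 117 days: 71 == 117 is false
  NOT packaging opened: no → true
  days since delivery ≥ 103 days: 71 ≥ 103 is false
  packaging opened: no → false
Combine:
[1.1] true AND true AND true = true
[1.2] true AND true AND false = false
[1.3.1.2] exactly-one(true, true) = false
[1.3.1] true → false = false
[1.3] NOT false = true
[1] true AND false AND true = false
[2.1] false AND true = false
[2.2] true OR false = true
[2.3.1.1.1] true AND false = false
[2.3.1.1] NOT false = true
[2.3.1] NOT true = false
[2.3] NOT false = true
[2.4] true OR false OR true = true
[2] false AND true AND true AND true = false
[root] false OR false = false
Overall: false → refused

Refused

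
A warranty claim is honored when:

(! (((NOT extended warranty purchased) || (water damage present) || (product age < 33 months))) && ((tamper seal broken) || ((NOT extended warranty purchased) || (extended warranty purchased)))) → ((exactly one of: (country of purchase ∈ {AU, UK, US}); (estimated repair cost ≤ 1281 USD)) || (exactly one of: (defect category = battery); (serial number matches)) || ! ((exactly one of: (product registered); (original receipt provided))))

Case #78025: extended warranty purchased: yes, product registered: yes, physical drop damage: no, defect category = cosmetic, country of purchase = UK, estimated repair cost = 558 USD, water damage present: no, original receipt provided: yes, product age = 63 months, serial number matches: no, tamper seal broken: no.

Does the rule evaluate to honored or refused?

Honored

Atomic conditions:
  NOT extended warranty purchased: yes → false
  water damage present: no → false
  product age < 33 months: 63 < 33 is false
  tamper seal broken: no → false
  extended warranty purchased: yes → true
  country of purchase ∈ {AU, UK, US}: UK is in the set → true
  estimated repair cost ≤ 1281 USD: 558 ≤ 1281 is true
  defect category = battery: cosmetic == battery is false
  serial number matches: no → false
  product registered: yes → true
  original receipt provided: yes → true
Combine:
[1.1.1] false OR false OR false = false
[1.1] NOT false = true
[1.2.2] false OR true = true
[1.2] false OR true = true
[1] true AND true = true
[2.1] exactly-one(true, true) = false
[2.2] exactly-one(false, false) = false
[2.3.1] exactly-one(true, true) = false
[2.3] NOT false = true
[2] false OR false OR true = true
[root] true → true = true
Overall: true → honored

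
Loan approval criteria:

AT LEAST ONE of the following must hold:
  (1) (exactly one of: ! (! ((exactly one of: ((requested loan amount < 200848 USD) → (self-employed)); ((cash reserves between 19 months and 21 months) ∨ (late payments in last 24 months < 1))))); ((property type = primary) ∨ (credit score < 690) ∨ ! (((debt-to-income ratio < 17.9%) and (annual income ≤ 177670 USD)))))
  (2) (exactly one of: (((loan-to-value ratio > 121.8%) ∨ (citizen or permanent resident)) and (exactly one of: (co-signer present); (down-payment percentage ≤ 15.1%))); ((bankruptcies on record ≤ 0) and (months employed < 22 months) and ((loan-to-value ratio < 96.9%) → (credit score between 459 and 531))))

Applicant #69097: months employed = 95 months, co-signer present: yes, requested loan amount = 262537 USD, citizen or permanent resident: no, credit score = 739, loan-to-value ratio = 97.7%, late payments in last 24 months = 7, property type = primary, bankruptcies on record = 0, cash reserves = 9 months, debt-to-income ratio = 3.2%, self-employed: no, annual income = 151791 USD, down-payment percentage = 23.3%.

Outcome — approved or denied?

Atomic conditions:
  requested loan amount < 200848 USD: 262537 < 200848 is false
  self-employed: no → false
  cash reserves between 19 months and 21 months: 9 in [19, 21] is false
  late payments in last 24 months < 1: 7 < 1 is false
  property type = primary: primary == primary is true
  credit score < 690: 739 < 690 is false
  debt-to-income ratio < 17.9%: 3.2 < 17.9 is true
  annual income ≤ 177670 USD: 151791 ≤ 177670 is true
  loan-to-value ratio > 121.8%: 97.7 > 121.8 is false
  citizen or permanent resident: no → false
  co-signer present: yes → true
  down-payment percentage ≤ 15.1%: 23.3 ≤ 15.1 is false
  bankruptcies on record ≤ 0: 0 ≤ 0 is true
  months employed < 22 months: 95 < 22 is false
  loan-to-value ratio < 96.9%: 97.7 < 96.9 is false
  credit score between 459 and 531: 739 in [459, 531] is false
Combine:
[1.1.1.1.1] false → false (antecedent false ⇒ implication holds) = true
[1.1.1.1.2] false OR false = false
[1.1.1.1] exactly-one(true, false) = true
[1.1.1] NOT true = false
[1.1] NOT false = true
[1.2.3.1] true AND true = true
[1.2.3] NOT true = false
[1.2] true OR false OR false = true
[1] exactly-one(true, true) = false
[2.1.1] false OR false = false
[2.1.2] exactly-one(true, false) = true
[2.1] false AND true = false
[2.2.3] false → false (antecedent false ⇒ implication holds) = true
[2.2] true AND false AND true = false
[2] exactly-one(false, false) = false
[root] false OR false = false
Overall: false → denied

Denied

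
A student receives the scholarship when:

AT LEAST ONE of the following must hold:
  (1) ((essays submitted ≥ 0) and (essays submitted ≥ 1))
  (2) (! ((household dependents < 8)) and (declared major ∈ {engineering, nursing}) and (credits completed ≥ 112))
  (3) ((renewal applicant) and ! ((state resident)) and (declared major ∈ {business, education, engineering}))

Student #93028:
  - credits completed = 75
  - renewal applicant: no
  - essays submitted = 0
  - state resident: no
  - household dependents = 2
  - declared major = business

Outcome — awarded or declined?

Atomic conditions:
  essays submitted ≥ 0: 0 ≥ 0 is true
  essays submitted ≥ 1: 0 ≥ 1 is false
  household dependents < 8: 2 < 8 is true
  declared major ∈ {engineering, nursing}: business is not in the set → false
  credits completed ≥ 112: 75 ≥ 112 is false
  renewal applicant: no → false
  state resident: no → false
  declared major ∈ {business, education, engineering}: business is in the set → true
Combine:
[1] true AND false = false
[2.1] NOT true = false
[2] false AND false AND false = false
[3.2] NOT false = true
[3] false AND true AND true = false
[root] false OR false OR false = false
Overall: false → declined

Declined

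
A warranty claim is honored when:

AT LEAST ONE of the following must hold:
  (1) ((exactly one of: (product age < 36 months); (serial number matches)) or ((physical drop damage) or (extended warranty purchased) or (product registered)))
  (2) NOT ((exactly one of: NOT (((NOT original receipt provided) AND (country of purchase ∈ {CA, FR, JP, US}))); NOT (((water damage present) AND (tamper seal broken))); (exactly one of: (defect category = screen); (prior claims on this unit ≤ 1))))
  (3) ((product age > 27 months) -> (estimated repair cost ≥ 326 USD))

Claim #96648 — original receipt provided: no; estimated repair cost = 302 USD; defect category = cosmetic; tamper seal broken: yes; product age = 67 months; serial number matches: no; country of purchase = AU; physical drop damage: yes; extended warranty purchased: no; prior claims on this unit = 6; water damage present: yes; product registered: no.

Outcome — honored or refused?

Honored

Atomic conditions:
  product age < 36 months: 67 < 36 is false
  serial number matches: no → false
  physical drop damage: yes → true
  extended warranty purchased: no → false
  product registered: no → false
  NOT original receipt provided: no → true
  country of purchase ∈ {CA, FR, JP, US}: AU is not in the set → false
  water damage present: yes → true
  tamper seal broken: yes → true
  defect category = screen: cosmetic == screen is false
  prior claims on this unit ≤ 1: 6 ≤ 1 is false
  product age > 27 months: 67 > 27 is true
  estimated repair cost ≥ 326 USD: 302 ≥ 326 is false
Combine:
[1.1] exactly-one(false, false) = false
[1.2] true OR false OR false = true
[1] false OR true = true
[2.1.1.1] true AND false = false
[2.1.1] NOT false = true
[2.1.2.1] true AND true = true
[2.1.2] NOT true = false
[2.1.3] exactly-one(false, false) = false
[2.1] exactly-one(true, false, false) = true
[2] NOT true = false
[3] true → false = false
[root] true OR false OR false = true
Overall: true → honored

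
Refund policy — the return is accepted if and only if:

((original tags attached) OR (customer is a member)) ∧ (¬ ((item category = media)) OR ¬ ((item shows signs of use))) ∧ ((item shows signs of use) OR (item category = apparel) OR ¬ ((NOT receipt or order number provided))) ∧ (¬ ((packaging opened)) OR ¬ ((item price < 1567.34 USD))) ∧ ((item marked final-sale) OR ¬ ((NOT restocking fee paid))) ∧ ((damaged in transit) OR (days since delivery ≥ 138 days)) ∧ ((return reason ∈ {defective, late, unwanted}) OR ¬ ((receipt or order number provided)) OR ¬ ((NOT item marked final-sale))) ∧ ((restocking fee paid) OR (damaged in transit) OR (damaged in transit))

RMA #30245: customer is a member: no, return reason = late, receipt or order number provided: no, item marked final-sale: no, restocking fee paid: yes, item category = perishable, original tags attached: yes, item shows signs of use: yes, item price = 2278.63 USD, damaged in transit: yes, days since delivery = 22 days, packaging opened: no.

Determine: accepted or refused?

Atomic conditions:
  original tags attached: yes → true
  customer is a member: no → false
  item category = media: perishable == media is false
  item shows signs of use: yes → true
  item category = apparel: perishable == apparel is false
  NOT receipt or order number provided: no → true
  packaging opened: no → false
  item price < 1567.34 USD: 2278.63 < 1567.34 is false
  item marked final-sale: no → false
  NOT restocking fee paid: yes → false
  damaged in transit: yes → true
  days since delivery ≥ 138 days: 22 ≥ 138 is false
  return reason ∈ {defective, late, unwanted}: late is in the set → true
  receipt or order number provided: no → false
  NOT item marked final-sale: no → true
  restocking fee paid: yes → true
Combine:
[1] true OR false = true
[2.1] NOT false = true
[2.2] NOT true = false
[2] true OR false = true
[3.3] NOT true = false
[3] true OR false OR false = true
[4.1] NOT false = true
[4.2] NOT false = true
[4] true OR true = true
[5.2] NOT false = true
[5] false OR true = true
[6] true OR false = true
[7.2] NOT false = true
[7.3] NOT true = false
[7] true OR true OR false = true
[8] true OR true OR true = true
[root] true AND true AND true AND true AND true AND true AND true AND true = true
Overall: true → accepted

Accepted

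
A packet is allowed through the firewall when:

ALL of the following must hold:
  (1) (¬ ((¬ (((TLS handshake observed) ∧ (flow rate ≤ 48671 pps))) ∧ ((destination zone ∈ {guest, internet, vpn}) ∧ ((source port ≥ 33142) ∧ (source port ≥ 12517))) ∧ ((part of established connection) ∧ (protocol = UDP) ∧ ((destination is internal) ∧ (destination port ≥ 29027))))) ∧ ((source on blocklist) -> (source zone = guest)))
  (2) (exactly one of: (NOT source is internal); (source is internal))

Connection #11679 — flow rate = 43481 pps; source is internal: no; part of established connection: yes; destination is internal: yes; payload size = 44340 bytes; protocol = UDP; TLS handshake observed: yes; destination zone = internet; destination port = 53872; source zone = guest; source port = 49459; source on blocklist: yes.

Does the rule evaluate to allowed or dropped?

Atomic conditions:
  TLS handshake observed: yes → true
  flow rate ≤ 48671 pps: 43481 ≤ 48671 is true
  destination zone ∈ {guest, internet, vpn}: internet is in the set → true
  source port ≥ 33142: 49459 ≥ 33142 is true
  source port ≥ 12517: 49459 ≥ 12517 is true
  part of established connection: yes → true
  protocol = UDP: UDP == UDP is true
  destination is internal: yes → true
  destination port ≥ 29027: 53872 ≥ 29027 is true
  source on blocklist: yes → true
  source zone = guest: guest == guest is true
  NOT source is internal: no → true
  source is internal: no → false
Combine:
[1.1.1.1.1] true AND true = true
[1.1.1.1] NOT true = false
[1.1.1.2.2] true AND true = true
[1.1.1.2] true AND true = true
[1.1.1.3.3] true AND true = true
[1.1.1.3] true AND true AND true = true
[1.1.1] false AND true AND true = false
[1.1] NOT false = true
[1.2] true → true = true
[1] true AND true = true
[2] exactly-one(true, false) = true
[root] true AND true = true
Overall: true → allowed

Allowed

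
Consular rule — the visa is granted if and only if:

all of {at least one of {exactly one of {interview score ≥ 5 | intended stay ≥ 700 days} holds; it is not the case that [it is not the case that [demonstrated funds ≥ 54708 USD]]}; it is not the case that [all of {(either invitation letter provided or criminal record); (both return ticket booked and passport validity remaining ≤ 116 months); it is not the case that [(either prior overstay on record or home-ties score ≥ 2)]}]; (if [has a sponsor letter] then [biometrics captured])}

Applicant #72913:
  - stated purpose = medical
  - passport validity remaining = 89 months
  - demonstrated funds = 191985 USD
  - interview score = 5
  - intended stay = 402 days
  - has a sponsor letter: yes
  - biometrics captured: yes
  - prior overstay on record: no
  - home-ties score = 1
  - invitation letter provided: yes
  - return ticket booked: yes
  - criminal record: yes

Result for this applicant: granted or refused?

Atomic conditions:
  interview score ≥ 5: 5 ≥ 5 is true
  intended stay ≥ 700 days: 402 ≥ 700 is false
  demonstrated funds ≥ 54708 USD: 191985 ≥ 54708 is true
  invitation letter provided: yes → true
  criminal record: yes → true
  return ticket booked: yes → true
  passport validity remaining ≤ 116 months: 89 ≤ 116 is true
  prior overstay on record: no → false
  home-ties score ≥ 2: 1 ≥ 2 is false
  has a sponsor letter: yes → true
  biometrics captured: yes → true
Combine:
[1.1] exactly-one(true, false) = true
[1.2.1] NOT true = false
[1.2] NOT false = true
[1] true OR true = true
[2.1.1] true OR true = true
[2.1.2] true AND true = true
[2.1.3.1] false OR false = false
[2.1.3] NOT false = true
[2.1] true AND true AND true = true
[2] NOT true = false
[3] true → true = true
[root] true AND false AND true = false
Overall: false → refused

Refused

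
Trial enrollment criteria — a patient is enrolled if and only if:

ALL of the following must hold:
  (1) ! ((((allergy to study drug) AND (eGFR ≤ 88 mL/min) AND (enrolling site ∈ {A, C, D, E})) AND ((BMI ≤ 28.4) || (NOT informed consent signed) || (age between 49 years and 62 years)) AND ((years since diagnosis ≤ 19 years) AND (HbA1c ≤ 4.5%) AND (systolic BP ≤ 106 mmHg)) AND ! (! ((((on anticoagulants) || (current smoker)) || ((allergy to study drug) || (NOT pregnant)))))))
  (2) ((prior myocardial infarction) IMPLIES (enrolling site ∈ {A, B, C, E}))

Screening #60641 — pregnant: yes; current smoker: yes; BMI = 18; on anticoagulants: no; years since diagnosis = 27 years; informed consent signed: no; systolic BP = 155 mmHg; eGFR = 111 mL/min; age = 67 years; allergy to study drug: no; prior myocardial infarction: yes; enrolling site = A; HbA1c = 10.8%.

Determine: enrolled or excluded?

Enrolled

Atomic conditions:
  allergy to study drug: no → false
  eGFR ≤ 88 mL/min: 111 ≤ 88 is false
  enrolling site ∈ {A, C, D, E}: A is in the set → true
  BMI ≤ 28.4: 18 ≤ 28.4 is true
  NOT informed consent signed: no → true
  age between 49 years and 62 years: 67 in [49, 62] is false
  years since diagnosis ≤ 19 years: 27 ≤ 19 is false
  HbA1c ≤ 4.5%: 10.8 ≤ 4.5 is false
  systolic BP ≤ 106 mmHg: 155 ≤ 106 is false
  on anticoagulants: no → false
  current smoker: yes → true
  NOT pregnant: yes → false
  prior myocardial infarction: yes → true
  enrolling site ∈ {A, B, C, E}: A is in the set → true
Combine:
[1.1.1] false AND false AND true = false
[1.1.2] true OR true OR false = true
[1.1.3] false AND false AND false = false
[1.1.4.1.1.1] false OR true = true
[1.1.4.1.1.2] false OR false = false
[1.1.4.1.1] true OR false = true
[1.1.4.1] NOT true = false
[1.1.4] NOT false = true
[1.1] false AND true AND false AND true = false
[1] NOT false = true
[2] true → true = true
[root] true AND true = true
Overall: true → enrolled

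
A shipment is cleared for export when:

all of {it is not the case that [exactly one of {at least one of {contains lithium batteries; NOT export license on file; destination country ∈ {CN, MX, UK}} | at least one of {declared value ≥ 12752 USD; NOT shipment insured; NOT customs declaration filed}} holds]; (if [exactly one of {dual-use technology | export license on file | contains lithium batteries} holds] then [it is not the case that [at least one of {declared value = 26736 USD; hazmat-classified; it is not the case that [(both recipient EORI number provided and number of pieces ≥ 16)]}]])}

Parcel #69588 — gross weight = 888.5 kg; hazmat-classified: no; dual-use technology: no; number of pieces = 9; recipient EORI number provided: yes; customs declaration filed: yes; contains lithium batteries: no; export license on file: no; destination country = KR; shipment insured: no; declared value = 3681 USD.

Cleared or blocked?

Cleared

Atomic conditions:
  contains lithium batteries: no → false
  NOT export license on file: no → true
  destination country ∈ {CN, MX, UK}: KR is not in the set → false
  declared value ≥ 12752 USD: 3681 ≥ 12752 is false
  NOT shipment insured: no → true
  NOT customs declaration filed: yes → false
  dual-use technology: no → false
  export license on file: no → false
  declared value = 26736 USD: 3681 == 26736 is false
  hazmat-classified: no → false
  recipient EORI number provided: yes → true
  number of pieces ≥ 16: 9 ≥ 16 is false
Combine:
[1.1.1] false OR true OR false = true
[1.1.2] false OR true OR false = true
[1.1] exactly-one(true, true) = false
[1] NOT false = true
[2.1] exactly-one(false, false, false) = false
[2.2.1.3.1] true AND false = false
[2.2.1.3] NOT false = true
[2.2.1] false OR false OR true = true
[2.2] NOT true = false
[2] false → false (antecedent false ⇒ implication holds) = true
[root] true AND true = true
Overall: true → cleared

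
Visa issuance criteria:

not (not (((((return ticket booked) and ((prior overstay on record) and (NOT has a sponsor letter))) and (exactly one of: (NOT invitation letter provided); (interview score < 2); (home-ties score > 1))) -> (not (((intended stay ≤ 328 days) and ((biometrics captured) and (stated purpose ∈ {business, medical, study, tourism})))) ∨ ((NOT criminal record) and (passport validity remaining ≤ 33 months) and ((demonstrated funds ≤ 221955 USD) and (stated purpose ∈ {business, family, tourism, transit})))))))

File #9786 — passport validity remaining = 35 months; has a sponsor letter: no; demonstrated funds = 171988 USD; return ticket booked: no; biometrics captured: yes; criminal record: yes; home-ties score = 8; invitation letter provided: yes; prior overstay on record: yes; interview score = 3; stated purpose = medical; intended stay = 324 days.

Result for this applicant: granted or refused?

Atomic conditions:
  return ticket booked: no → false
  prior overstay on record: yes → true
  NOT has a sponsor letter: no → true
  NOT invitation letter provided: yes → false
  interview score < 2: 3 < 2 is false
  home-ties score > 1: 8 > 1 is true
  intended stay ≤ 328 days: 324 ≤ 328 is true
  biometrics captured: yes → true
  stated purpose ∈ {business, medical, study, tourism}: medical is in the set → true
  NOT criminal record: yes → false
  passport validity remaining ≤ 33 months: 35 ≤ 33 is false
  demonstrated funds ≤ 221955 USD: 171988 ≤ 221955 is true
  stated purpose ∈ {business, family, tourism, transit}: medical is not in the set → false
Combine:
[1.1.1.1.2] true AND true = true
[1.1.1.1] false AND true = false
[1.1.1.2] exactly-one(false, false, true) = true
[1.1.1] false AND true = false
[1.1.2.1.1.2] true AND true = true
[1.1.2.1.1] true AND true = true
[1.1.2.1] NOT true = false
[1.1.2.2.3] true AND false = false
[1.1.2.2] false AND false AND false = false
[1.1.2] false OR false = false
[1.1] false → false (antecedent false ⇒ implication holds) = true
[1] NOT true = false
[root] NOT false = true
Overall: true → granted

Granted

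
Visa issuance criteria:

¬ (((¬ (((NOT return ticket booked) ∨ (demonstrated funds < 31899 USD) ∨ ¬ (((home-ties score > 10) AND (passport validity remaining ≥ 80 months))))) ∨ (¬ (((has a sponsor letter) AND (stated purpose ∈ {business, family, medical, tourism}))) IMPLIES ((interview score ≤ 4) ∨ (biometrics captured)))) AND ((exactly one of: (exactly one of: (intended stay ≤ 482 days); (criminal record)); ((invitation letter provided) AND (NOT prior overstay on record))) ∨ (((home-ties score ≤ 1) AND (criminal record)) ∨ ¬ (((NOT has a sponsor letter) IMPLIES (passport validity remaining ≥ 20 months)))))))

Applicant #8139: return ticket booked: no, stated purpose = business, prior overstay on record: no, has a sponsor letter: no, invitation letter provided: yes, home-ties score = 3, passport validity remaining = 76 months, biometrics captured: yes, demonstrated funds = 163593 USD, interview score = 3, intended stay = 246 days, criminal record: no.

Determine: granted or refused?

Granted

Atomic conditions:
  NOT return ticket booked: no → true
  demonstrated funds < 31899 USD: 163593 < 31899 is false
  home-ties score > 10: 3 > 10 is false
  passport validity remaining ≥ 80 months: 76 ≥ 80 is false
  has a sponsor letter: no → false
  stated purpose ∈ {business, family, medical, tourism}: business is in the set → true
  interview score ≤ 4: 3 ≤ 4 is true
  biometrics captured: yes → true
  intended stay ≤ 482 days: 246 ≤ 482 is true
  criminal record: no → false
  invitation letter provided: yes → true
  NOT prior overstay on record: no → true
  home-ties score ≤ 1: 3 ≤ 1 is false
  NOT has a sponsor letter: no → true
  passport validity remaining ≥ 20 months: 76 ≥ 20 is true
Combine:
[1.1.1.1.3.1] false AND false = false
[1.1.1.1.3] NOT false = true
[1.1.1.1] true OR false OR true = true
[1.1.1] NOT true = false
[1.1.2.1.1] false AND true = false
[1.1.2.1] NOT false = true
[1.1.2.2] true OR true = true
[1.1.2] true → true = true
[1.1] false OR true = true
[1.2.1.1] exactly-one(true, false) = true
[1.2.1.2] true AND true = true
[1.2.1] exactly-one(true, true) = false
[1.2.2.1] false AND false = false
[1.2.2.2.1] true → true = true
[1.2.2.2] NOT true = false
[1.2.2] false OR false = false
[1.2] false OR false = false
[1] true AND false = false
[root] NOT false = true
Overall: true → granted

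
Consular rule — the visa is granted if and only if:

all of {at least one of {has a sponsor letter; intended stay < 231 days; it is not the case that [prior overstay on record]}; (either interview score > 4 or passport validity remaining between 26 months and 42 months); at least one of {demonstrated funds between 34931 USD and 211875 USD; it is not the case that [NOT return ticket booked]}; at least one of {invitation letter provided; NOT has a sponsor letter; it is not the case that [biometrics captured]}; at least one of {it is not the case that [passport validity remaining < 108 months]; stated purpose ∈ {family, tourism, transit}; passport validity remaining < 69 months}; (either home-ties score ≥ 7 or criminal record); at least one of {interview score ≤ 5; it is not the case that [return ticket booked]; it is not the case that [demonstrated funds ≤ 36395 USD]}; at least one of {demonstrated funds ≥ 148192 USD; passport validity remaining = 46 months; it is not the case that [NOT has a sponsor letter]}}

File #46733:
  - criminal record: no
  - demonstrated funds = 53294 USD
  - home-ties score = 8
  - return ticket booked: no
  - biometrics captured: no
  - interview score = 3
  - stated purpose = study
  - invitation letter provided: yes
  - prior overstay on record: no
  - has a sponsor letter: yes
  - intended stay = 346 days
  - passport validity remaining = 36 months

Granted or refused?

Granted

Atomic conditions:
  has a sponsor letter: yes → true
  intended stay < 231 days: 346 < 231 is false
  prior overstay on record: no → false
  interview score > 4: 3 > 4 is false
  passport validity remaining between 26 months and 42 months: 36 in [26, 42] is true
  demonstrated funds between 34931 USD and 211875 USD: 53294 in [34931, 211875] is true
  NOT return ticket booked: no → true
  invitation letter provided: yes → true
  NOT has a sponsor letter: yes → false
  biometrics captured: no → false
  passport validity remaining < 108 months: 36 < 108 is true
  stated purpose ∈ {family, tourism, transit}: study is not in the set → false
  passport validity remaining < 69 months: 36 < 69 is true
  home-ties score ≥ 7: 8 ≥ 7 is true
  criminal record: no → false
  interview score ≤ 5: 3 ≤ 5 is true
  return ticket booked: no → false
  demonstrated funds ≤ 36395 USD: 53294 ≤ 36395 is false
  demonstrated funds ≥ 148192 USD: 53294 ≥ 148192 is false
  passport validity remaining = 46 months: 36 == 46 is false
Combine:
[1.3] NOT false = true
[1] true OR false OR true = true
[2] false OR true = true
[3.2] NOT true = false
[3] true OR false = true
[4.3] NOT false = true
[4] true OR false OR true = true
[5.1] NOT true = false
[5] false OR false OR true = true
[6] true OR false = true
[7.2] NOT false = true
[7.3] NOT false = true
[7] true OR true OR true = true
[8.3] NOT false = true
[8] false OR false OR true = true
[root] true AND true AND true AND true AND true AND true AND true AND true = true
Overall: true → granted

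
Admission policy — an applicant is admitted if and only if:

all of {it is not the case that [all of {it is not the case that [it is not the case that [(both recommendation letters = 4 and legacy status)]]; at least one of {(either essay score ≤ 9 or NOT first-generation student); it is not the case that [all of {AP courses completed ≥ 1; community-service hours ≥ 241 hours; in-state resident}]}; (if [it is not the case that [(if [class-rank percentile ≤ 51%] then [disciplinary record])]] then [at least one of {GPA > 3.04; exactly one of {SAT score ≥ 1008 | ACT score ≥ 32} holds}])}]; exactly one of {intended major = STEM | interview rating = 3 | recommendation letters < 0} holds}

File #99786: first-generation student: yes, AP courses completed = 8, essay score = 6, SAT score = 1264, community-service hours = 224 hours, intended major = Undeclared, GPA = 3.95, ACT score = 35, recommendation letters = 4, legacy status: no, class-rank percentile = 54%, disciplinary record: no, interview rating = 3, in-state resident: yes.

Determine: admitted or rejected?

Atomic conditions:
  recommendation letters = 4: 4 == 4 is true
  legacy status: no → false
  essay score ≤ 9: 6 ≤ 9 is true
  NOT first-generation student: yes → false
  AP courses completed ≥ 1: 8 ≥ 1 is true
  community-service hours ≥ 241 hours: 224 ≥ 241 is false
  in-state resident: yes → true
  class-rank percentile ≤ 51%: 54 ≤ 51 is false
  disciplinary record: no → false
  GPA > 3.04: 3.95 > 3.04 is true
  SAT score ≥ 1008: 1264 ≥ 1008 is true
  ACT score ≥ 32: 35 ≥ 32 is true
  intended major = STEM: Undeclared == STEM is false
  interview rating = 3: 3 == 3 is true
  recommendation letters < 0: 4 < 0 is false
Combine:
[1.1.1.1.1] true AND false = false
[1.1.1.1] NOT false = true
[1.1.1] NOT true = false
[1.1.2.1] true OR false = true
[1.1.2.2.1] true AND false AND true = false
[1.1.2.2] NOT false = true
[1.1.2] true OR true = true
[1.1.3.1.1] false → false (antecedent false ⇒ implication holds) = true
[1.1.3.1] NOT true = false
[1.1.3.2.2] exactly-one(true, true) = false
[1.1.3.2] true OR false = true
[1.1.3] false → true (antecedent false ⇒ implication holds) = true
[1.1] false AND true AND true = false
[1] NOT false = true
[2] exactly-one(false, true, false) = true
[root] true AND true = true
Overall: true → admitted

Admitted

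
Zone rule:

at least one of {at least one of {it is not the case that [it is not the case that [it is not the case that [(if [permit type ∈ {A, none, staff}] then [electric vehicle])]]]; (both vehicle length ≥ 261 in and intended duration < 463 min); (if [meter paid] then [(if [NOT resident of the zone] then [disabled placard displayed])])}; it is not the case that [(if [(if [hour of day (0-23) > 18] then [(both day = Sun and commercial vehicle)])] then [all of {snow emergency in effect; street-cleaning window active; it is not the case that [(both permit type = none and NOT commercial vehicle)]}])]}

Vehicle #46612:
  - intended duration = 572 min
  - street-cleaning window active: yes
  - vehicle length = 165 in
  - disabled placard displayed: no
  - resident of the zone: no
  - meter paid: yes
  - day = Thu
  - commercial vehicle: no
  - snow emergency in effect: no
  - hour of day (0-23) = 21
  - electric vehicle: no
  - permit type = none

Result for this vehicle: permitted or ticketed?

Permitted

Atomic conditions:
  permit type ∈ {A, none, staff}: none is in the set → true
  electric vehicle: no → false
  vehicle length ≥ 261 in: 165 ≥ 261 is false
  intended duration < 463 min: 572 < 463 is false
  meter paid: yes → true
  NOT resident of the zone: no → true
  disabled placard displayed: no → false
  hour of day (0-23) > 18: 21 > 18 is true
  day = Sun: Thu == Sun is false
  commercial vehicle: no → false
  snow emergency in effect: no → false
  street-cleaning window active: yes → true
  permit type = none: none == none is true
  NOT commercial vehicle: no → true
Combine:
[1.1.1.1.1] true → false = false
[1.1.1.1] NOT false = true
[1.1.1] NOT true = false
[1.1] NOT false = true
[1.2] false AND false = false
[1.3.2] true → false = false
[1.3] true → false = false
[1] true OR false OR false = true
[2.1.1.2] false AND false = false
[2.1.1] true → false = false
[2.1.2.3.1] true AND true = true
[2.1.2.3] NOT true = false
[2.1.2] false AND true AND false = false
[2.1] false → false (antecedent false ⇒ implication holds) = true
[2] NOT true = false
[root] true OR false = true
Overall: true → permitted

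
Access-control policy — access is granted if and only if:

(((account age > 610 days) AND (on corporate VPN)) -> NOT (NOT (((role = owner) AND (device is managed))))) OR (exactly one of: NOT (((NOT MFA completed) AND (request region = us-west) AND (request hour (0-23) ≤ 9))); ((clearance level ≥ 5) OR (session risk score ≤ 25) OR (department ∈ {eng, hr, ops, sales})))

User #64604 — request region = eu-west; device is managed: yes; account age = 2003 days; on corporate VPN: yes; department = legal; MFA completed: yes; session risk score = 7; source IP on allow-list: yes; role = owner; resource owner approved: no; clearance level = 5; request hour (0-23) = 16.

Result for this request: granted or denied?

Granted

Atomic conditions:
  account age > 610 days: 2003 > 610 is true
  on corporate VPN: yes → true
  role = owner: owner == owner is true
  device is managed: yes → true
  NOT MFA completed: yes → false
  request region = us-west: eu-west == us-west is false
  request hour (0-23) ≤ 9: 16 ≤ 9 is false
  clearance level ≥ 5: 5 ≥ 5 is true
  session risk score ≤ 25: 7 ≤ 25 is true
  department ∈ {eng, hr, ops, sales}: legal is not in the set → false
Combine:
[1.1] true AND true = true
[1.2.1.1] true AND true = true
[1.2.1] NOT true = false
[1.2] NOT false = true
[1] true → true = true
[2.1.1] false AND false AND false = false
[2.1] NOT false = true
[2.2] true OR true OR false = true
[2] exactly-one(true, true) = false
[root] true OR false = true
Overall: true → granted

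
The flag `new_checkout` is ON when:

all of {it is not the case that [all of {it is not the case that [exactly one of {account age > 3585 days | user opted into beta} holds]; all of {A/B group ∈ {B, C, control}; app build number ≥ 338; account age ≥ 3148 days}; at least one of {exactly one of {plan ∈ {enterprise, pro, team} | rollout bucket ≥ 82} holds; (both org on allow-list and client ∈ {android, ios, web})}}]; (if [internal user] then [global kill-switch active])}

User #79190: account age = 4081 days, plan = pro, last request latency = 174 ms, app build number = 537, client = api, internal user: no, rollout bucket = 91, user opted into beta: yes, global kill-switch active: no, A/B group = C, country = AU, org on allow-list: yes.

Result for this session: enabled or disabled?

Enabled

Atomic conditions:
  account age > 3585 days: 4081 > 3585 is true
  user opted into beta: yes → true
  A/B group ∈ {B, C, control}: C is in the set → true
  app build number ≥ 338: 537 ≥ 338 is true
  account age ≥ 3148 days: 4081 ≥ 3148 is true
  plan ∈ {enterprise, pro, team}: pro is in the set → true
  rollout bucket ≥ 82: 91 ≥ 82 is true
  org on allow-list: yes → true
  client ∈ {android, ios, web}: api is not in the set → false
  internal user: no → false
  global kill-switch active: no → false
Combine:
[1.1.1.1] exactly-one(true, true) = false
[1.1.1] NOT false = true
[1.1.2] true AND true AND true = true
[1.1.3.1] exactly-one(true, true) = false
[1.1.3.2] true AND false = false
[1.1.3] false OR false = false
[1.1] true AND true AND false = false
[1] NOT false = true
[2] false → false (antecedent false ⇒ implication holds) = true
[root] true AND true = true
Overall: true → enabled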